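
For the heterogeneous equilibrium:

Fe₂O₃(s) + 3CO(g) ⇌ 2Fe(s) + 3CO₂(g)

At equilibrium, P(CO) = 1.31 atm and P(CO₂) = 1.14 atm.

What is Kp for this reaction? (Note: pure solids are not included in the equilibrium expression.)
K_p = 0.659

Solids (Fe₂O₃, Fe) are excluded.
Kp = P(CO₂)³/P(CO)³ = (1.14)³/(1.31)³ = 1.482/2.248 = 0.659.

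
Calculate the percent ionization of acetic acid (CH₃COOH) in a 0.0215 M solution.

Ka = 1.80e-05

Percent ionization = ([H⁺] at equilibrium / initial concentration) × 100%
Percent ionization = 2.85%

Let x = [H⁺]. Ka = x²/(C - x) ⇒ x² + (1.80e-05)x - (1.80e-05)(0.0215) = 0. x = 6.1316e-04. Percent = (6.1316e-04/0.0215) × 100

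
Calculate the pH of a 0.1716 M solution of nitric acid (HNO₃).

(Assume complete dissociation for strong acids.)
pH = 0.77

[H⁺] = 0.1716 M for strong acid. pH = -log[H⁺] = -log(0.1716)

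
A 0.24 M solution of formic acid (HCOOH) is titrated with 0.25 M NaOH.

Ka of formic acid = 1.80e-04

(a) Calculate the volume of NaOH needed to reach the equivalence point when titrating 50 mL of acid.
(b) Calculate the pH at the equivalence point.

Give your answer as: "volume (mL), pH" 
V = 48.0 mL, pH = 8.42

(a) At equivalence: moles acid = moles base.
moles acid = 0.24 × 0.05 = 0.012 mol; V_NaOH = 0.012/0.25 = 0.048 L = 48.0 mL.
(b) At equivalence, all acid → conjugate base A⁻ at [A⁻] = 0.012/0.098 = 0.1224 M.
Kb = Kw/Ka = 1.0e-14/1.80e-04 = 5.556e-11; [OH⁻] = √(Kb·[A⁻]) = 2.608e-06; pOH = 5.58; pH = 14 − pOH = 8.42.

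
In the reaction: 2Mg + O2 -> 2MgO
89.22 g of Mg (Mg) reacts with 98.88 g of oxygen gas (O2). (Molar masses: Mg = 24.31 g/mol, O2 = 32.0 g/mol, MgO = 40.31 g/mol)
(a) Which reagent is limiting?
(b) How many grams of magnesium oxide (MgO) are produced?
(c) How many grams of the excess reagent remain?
(a) Mg, (b) 147.9 g, (c) 40.16 g

Moles of Mg = 89.22 g ÷ 24.31 g/mol = 3.67009 mol
Moles of O2 = 98.88 g ÷ 32.0 g/mol = 3.09 mol
Moles ÷ coefficient: Mg: 3.67009/2 = 1.835, O2: 3.09/1 = 3.09
(a) Mg has the smaller value, so Mg is the limiting reagent.
(b) Moles of MgO = 3.67009 mol Mg × (2/2) = 3.67009 mol; mass = 3.67009 mol × 40.31 g/mol = 147.9 g
(c) O2 consumed = 3.67009 × (1/2) = 1.83505 mol; remaining = 3.09 − 1.83505 = 1.25495 mol; mass = 1.25495 mol × 32.0 g/mol = 40.16 g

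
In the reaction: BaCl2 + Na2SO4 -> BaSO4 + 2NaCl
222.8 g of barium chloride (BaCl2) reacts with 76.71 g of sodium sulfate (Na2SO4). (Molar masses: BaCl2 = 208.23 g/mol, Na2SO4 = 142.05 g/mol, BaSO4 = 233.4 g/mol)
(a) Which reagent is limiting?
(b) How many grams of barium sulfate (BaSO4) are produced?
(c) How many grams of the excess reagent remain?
(a) Na2SO4, (b) 126 g, (c) 110.4 g

Moles of BaCl2 = 222.8 g ÷ 208.23 g/mol = 1.06997 mol
Moles of Na2SO4 = 76.71 g ÷ 142.05 g/mol = 0.540021 mol
Moles ÷ coefficient: BaCl2: 1.06997/1 = 1.07, Na2SO4: 0.540021/1 = 0.54
(a) Na2SO4 has the smaller value, so Na2SO4 is the limiting reagent.
(b) Moles of BaSO4 = 0.540021 mol Na2SO4 × (1/1) = 0.540021 mol; mass = 0.540021 mol × 233.4 g/mol = 126 g
(c) BaCl2 consumed = 0.540021 × (1/1) = 0.540021 mol; remaining = 1.06997 − 0.540021 = 0.52995 mol; mass = 0.52995 mol × 208.23 g/mol = 110.4 g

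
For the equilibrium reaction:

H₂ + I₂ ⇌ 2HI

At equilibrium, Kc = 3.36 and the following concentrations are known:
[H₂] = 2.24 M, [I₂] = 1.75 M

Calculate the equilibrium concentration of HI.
[HI] = 3.6292 M

Kc = ([HI]^2) / ([H₂] × [I₂]) = 3.36
[HI]^2 = Kc · (reactant terms)/(other product terms) = 3.36 · 3.92 / 1 = 13.171
[HI] = (13.171)^(1/2) = 3.6292 M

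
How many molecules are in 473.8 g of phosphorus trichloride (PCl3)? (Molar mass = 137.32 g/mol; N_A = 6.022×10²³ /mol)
Moles = 473.8 g ÷ 137.32 g/mol = 3.45033 mol
Molecules = 3.45033 mol × 6.022×10²³ /mol = 2.078e+24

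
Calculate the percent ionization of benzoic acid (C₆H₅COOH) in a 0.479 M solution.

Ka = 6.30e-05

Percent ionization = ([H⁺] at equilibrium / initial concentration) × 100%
Percent ionization = 1.14%

Let x = [H⁺]. Ka = x²/(C - x) ⇒ x² + (6.30e-05)x - (6.30e-05)(0.479) = 0. x = 5.4619e-03. Percent = (5.4619e-03/0.479) × 100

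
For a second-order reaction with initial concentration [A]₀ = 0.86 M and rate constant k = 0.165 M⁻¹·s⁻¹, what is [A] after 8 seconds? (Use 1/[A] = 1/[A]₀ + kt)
0.4028 M

1/[A] = 1/[A]₀ + k·t = 1/0.86 + (0.165)·(8) = 1.1628 + 1.3200 = 2.4828
[A] = 1/2.4828 = 0.4028 M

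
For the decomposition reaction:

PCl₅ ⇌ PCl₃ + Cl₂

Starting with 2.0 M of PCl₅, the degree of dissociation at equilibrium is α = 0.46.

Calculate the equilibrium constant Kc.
K_c = 0.7837

x = α·[A]₀ = 0.46 × 2.0 = 0.92 M dissociated.
At eq: [PCl₅] = 2.0 − 0.92 = 1.08 M; [PCl₃] = [Cl₂] = x = 0.92 M.
Kc = [PCl₃][Cl₂]/[PCl₅] = (0.92)²/1.08 = 0.7837.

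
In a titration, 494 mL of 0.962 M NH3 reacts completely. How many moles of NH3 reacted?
Moles = Molarity × Volume (L)
Moles = 0.962 M × 0.494 L = 0.4752 mol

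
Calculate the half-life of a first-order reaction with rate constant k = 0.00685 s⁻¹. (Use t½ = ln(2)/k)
101.19 s

t½ = ln(2)/k = 0.6931/0.00685 = 101.19 s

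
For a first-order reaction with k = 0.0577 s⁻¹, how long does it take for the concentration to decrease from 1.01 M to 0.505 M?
12.01 s

From ln[A] = ln[A]₀ - k·t: t = ln([A]₀/[A])/k = ln(1.01/0.505)/0.0577 = ln(2.0000)/0.0577 = 0.6931/0.0577 = 12.01 s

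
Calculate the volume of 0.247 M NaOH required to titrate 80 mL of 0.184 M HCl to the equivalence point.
V_{base} = 59.6 mL

At equivalence: moles acid = moles base.
moles HCl = 0.184 M × 0.08 L = 0.01472 mol
V_NaOH = 0.01472 mol ÷ 0.247 M = 0.0596 L = 59.6 mL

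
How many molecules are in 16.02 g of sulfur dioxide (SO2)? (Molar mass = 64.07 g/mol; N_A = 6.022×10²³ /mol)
Moles = 16.02 g ÷ 64.07 g/mol = 0.250039 mol
Molecules = 0.250039 mol × 6.022×10²³ /mol = 1.506e+23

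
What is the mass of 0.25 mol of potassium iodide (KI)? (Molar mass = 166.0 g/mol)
Mass = 0.25 mol × 166.0 g/mol = 41.5 g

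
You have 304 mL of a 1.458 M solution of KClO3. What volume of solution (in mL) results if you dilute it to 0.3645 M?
Using M₁V₁ = M₂V₂:
1.458 × 304 = 0.3645 × V₂
V₂ = (1.458 × 304) / 0.3645 = 1216 mL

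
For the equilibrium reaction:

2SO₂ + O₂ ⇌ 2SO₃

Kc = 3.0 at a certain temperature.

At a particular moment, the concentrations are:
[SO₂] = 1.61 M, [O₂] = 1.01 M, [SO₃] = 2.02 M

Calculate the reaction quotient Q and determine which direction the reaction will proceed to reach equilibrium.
Q = 1.559, Q < K, reaction proceeds forward (toward products)

Q = ([SO₃]^2) / ([SO₂]^2 × [O₂])
  = ((2.02)^2) / ((1.61)^2·(1.01)) = 4.0804/2.618 = 1.559
Since Q = 1.559 < Kc = 3.0, the reaction proceeds forward (toward products) to reach equilibrium.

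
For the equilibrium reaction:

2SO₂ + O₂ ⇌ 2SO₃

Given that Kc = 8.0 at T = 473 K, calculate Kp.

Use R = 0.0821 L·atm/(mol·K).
K_p = 0.2060

Δn = (moles gaseous products) − (moles gaseous reactants) = -1
T = 473 K; RT = 0.0821 × 473 = 38.8333
Kp = Kc·(RT)^Δn = 8.0 × (38.8333)^-1 = 8.0 × 0.0257511 = 0.2060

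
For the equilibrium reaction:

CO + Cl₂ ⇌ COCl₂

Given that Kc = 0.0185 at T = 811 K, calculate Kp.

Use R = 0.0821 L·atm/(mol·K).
K_p = 2.78e-04

Δn = (moles gaseous products) − (moles gaseous reactants) = -1
T = 811 K; RT = 0.0821 × 811 = 66.5831
Kp = Kc·(RT)^Δn = 0.0185 × (66.5831)^-1 = 0.0185 × 0.0150188 = 2.78e-04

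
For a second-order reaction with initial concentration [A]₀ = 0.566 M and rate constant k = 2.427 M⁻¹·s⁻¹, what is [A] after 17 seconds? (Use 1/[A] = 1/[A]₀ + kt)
0.0232 M

1/[A] = 1/[A]₀ + k·t = 1/0.566 + (2.427)·(17) = 1.7668 + 41.2590 = 43.0258
[A] = 1/43.0258 = 0.0232 M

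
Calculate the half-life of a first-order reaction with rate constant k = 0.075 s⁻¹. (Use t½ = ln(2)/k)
9.24 s

t½ = ln(2)/k = 0.6931/0.075 = 9.24 s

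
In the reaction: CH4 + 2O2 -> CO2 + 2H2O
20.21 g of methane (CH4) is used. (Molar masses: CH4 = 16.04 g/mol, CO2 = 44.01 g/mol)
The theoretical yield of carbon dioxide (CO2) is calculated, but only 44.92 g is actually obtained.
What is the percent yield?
Moles of CH4 = 20.21 g ÷ 16.04 g/mol = 1.25998 mol
Mole ratio: 1 mol CO2 / 1 mol CH4
Moles of CO2 = 1.25998 × (1/1) = 1.25998 mol
Theoretical yield = 1.25998 mol × 44.01 g/mol = 55.452 g
Actual yield = 44.92 g
Percent yield = (44.92 / 55.452) × 100% = 81.0%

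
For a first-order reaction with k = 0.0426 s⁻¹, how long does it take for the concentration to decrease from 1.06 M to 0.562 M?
14.89 s

From ln[A] = ln[A]₀ - k·t: t = ln([A]₀/[A])/k = ln(1.06/0.562)/0.0426 = ln(1.8861)/0.0426 = 0.6345/0.0426 = 14.89 s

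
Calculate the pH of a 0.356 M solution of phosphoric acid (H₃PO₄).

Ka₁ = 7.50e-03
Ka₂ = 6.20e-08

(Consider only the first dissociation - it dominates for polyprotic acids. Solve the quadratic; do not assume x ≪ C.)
pH = 1.32

x² + Ka₁·x − Ka₁·C = 0 with Ka₁ = 7.50e-03, C = 0.356.
x = (−Ka₁ + √(Ka₁² + 4·Ka₁·C))/2 = 4.8058e-02 M, so pH = 1.32.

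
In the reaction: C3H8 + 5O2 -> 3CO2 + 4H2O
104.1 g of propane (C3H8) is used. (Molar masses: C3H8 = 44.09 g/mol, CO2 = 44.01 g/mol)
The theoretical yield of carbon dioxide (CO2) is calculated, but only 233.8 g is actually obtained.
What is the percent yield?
Moles of C3H8 = 104.1 g ÷ 44.09 g/mol = 2.36108 mol
Mole ratio: 3 mol CO2 / 1 mol C3H8
Moles of CO2 = 2.36108 × (3/1) = 7.08324 mol
Theoretical yield = 7.08324 mol × 44.01 g/mol = 311.73 g
Actual yield = 233.8 g
Percent yield = (233.8 / 311.73) × 100% = 75.0%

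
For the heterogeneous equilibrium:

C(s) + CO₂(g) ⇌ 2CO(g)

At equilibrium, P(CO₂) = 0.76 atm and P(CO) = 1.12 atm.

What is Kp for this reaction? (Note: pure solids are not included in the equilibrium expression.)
K_p = 1.651

Solid C is excluded.
Kp = P(CO)²/P(CO₂) = (1.12)²/0.76 = 1.254/0.76 = 1.651.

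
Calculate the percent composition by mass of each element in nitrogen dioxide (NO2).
N: 30.45%, O: 69.55%

Molar mass of NO2 = 46.01 g/mol
% N = (1 × 14.01) / 46.01 × 100% = 14.01 / 46.01 × 100% = 30.45%
% O = (2 × 16.0) / 46.01 × 100% = 32 / 46.01 × 100% = 69.55%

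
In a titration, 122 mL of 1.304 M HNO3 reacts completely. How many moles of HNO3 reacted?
Moles = Molarity × Volume (L)
Moles = 1.304 M × 0.122 L = 0.1591 mol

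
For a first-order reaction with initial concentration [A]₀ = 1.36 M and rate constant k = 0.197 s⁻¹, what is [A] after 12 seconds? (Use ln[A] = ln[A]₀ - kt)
0.1279 M

ln[A] = ln[A]₀ - k·t = ln(1.36) - (0.197)·(12) = 0.3075 - 2.3640 = -2.0565
[A] = e^(-2.0565) = 0.1279 M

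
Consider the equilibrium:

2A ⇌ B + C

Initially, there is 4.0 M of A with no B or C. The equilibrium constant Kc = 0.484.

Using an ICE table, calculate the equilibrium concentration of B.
[B] = 1.164 M

ICE: [A] = 4.0 − 2x, [B] = [C] = x.
Kc = x²/(4.0 − 2x)² = 0.484 ⇒ √Kc = x/(4.0 − 2x).
x = √0.484·4.0/(1 + 2√0.484) = 0.6957·4.0/2.3914 = 1.1637.
[B] = x = 1.164 M.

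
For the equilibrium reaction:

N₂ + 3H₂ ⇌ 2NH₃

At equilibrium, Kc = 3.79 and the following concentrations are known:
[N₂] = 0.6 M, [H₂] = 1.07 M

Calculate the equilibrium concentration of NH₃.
[NH₃] = 1.6691 M

Kc = ([NH₃]^2) / ([N₂] × [H₂]^3) = 3.79
[NH₃]^2 = Kc · (reactant terms)/(other product terms) = 3.79 · 0.73503 / 1 = 2.7857
[NH₃] = (2.7857)^(1/2) = 1.6691 M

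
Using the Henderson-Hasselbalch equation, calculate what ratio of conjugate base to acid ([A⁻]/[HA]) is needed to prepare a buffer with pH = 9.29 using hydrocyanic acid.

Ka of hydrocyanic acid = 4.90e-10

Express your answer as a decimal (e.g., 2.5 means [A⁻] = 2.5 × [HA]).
[A⁻]/[HA] = 0.955

pKa = −log(4.90e-10) = 9.3098. pH = pKa + log([A⁻]/[HA]). 9.29 = 9.3098 + log(ratio). log(ratio) = 9.29 − 9.3098 = -0.0198. ratio = 10^(-0.0198) = 0.955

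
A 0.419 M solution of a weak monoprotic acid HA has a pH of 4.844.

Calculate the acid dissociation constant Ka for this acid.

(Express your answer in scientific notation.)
K_a = 4.90e-10

[H⁺] = 10^(−pH) = 10^(−4.844) = 1.432e-05 M. For HA ⇌ H⁺ + A⁻, Ka = x²/(C − x) = (1.432e-05)²/(0.419 − 1.432e-05) = 4.90e-10.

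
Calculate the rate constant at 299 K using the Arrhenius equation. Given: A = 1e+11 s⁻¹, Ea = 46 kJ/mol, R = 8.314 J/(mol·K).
9.20e+02 s⁻¹

k = A·exp(-Ea/(R·T)) = 1e+11·exp(-46000/(8.314·299)) = 1e+11·exp(-18.5045) = 1e+11·9.1963e-09 = 9.20e+02 s⁻¹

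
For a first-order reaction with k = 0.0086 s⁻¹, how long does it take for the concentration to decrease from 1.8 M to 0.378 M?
181.47 s

From ln[A] = ln[A]₀ - k·t: t = ln([A]₀/[A])/k = ln(1.8/0.378)/0.0086 = ln(4.7619)/0.0086 = 1.5606/0.0086 = 181.47 s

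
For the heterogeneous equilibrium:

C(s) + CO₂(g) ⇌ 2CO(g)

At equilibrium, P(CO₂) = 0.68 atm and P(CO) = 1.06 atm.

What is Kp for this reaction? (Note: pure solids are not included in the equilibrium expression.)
K_p = 1.652

Solid C is excluded.
Kp = P(CO)²/P(CO₂) = (1.06)²/0.68 = 1.124/0.68 = 1.652.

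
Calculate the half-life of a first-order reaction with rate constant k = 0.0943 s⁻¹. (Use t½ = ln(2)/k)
7.35 s

t½ = ln(2)/k = 0.6931/0.0943 = 7.35 s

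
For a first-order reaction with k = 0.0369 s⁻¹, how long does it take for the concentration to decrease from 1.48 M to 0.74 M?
18.78 s

From ln[A] = ln[A]₀ - k·t: t = ln([A]₀/[A])/k = ln(1.48/0.74)/0.0369 = ln(2.0000)/0.0369 = 0.6931/0.0369 = 18.78 s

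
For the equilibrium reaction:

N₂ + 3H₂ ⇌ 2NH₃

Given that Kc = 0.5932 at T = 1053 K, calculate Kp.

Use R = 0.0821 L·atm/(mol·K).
K_p = 7.94e-05

Δn = (moles gaseous products) − (moles gaseous reactants) = -2
T = 1053 K; RT = 0.0821 × 1053 = 86.4513
Kp = Kc·(RT)^Δn = 0.5932 × (86.4513)^-2 = 0.5932 × 0.0001338 = 7.94e-05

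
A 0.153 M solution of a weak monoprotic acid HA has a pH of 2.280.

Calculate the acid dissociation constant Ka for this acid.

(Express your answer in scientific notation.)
K_a = 1.86e-04

[H⁺] = 10^(−pH) = 10^(−2.280) = 5.248e-03 M. For HA ⇌ H⁺ + A⁻, Ka = x²/(C − x) = (5.248e-03)²/(0.153 − 5.248e-03) = 1.86e-04.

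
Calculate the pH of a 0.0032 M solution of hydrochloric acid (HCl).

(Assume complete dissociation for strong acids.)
pH = 2.49

[H⁺] = 0.0032 M for strong acid. pH = -log[H⁺] = -log(0.0032)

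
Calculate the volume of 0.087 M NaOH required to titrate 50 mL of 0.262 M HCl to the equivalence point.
V_{base} = 150.6 mL

At equivalence: moles acid = moles base.
moles HCl = 0.262 M × 0.05 L = 0.0131 mol
V_NaOH = 0.0131 mol ÷ 0.087 M = 0.1506 L = 150.6 mL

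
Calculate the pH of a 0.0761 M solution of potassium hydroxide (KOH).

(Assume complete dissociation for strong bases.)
pH = 12.88

[OH⁻] = 0.0761 M for strong base. pOH = -log[OH⁻] = 1.12, pH = 14 - pOH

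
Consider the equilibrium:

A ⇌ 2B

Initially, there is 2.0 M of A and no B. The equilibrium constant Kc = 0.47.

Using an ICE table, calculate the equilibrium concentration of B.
[B] = 0.859 M

ICE: [A] = 2.0 − x, [B] = 2x.
Kc = (2x)²/(2.0 − x) = 0.47 ⇒ 4x² + 0.47x − 0.94 = 0.
x = (−0.47 + √(0.47² + 4·4·0.94))/(2·4) = (−0.47 + √15.261)/8 = 0.42957.
[B] = 2x = 0.859 M.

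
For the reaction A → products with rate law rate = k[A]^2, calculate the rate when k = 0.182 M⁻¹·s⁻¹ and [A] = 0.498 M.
0.04514 M/s

rate = k·[A]^2 = 0.182·(0.498)^2 = 0.182·0.248004 = 0.04514 M/s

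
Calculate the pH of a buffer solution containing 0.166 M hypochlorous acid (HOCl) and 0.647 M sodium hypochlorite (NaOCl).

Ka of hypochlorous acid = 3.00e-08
pH = 8.11

pKa = -log(3.00e-08) = 7.52. pH = pKa + log([A⁻]/[HA]) = 7.52 + log(0.647/0.166)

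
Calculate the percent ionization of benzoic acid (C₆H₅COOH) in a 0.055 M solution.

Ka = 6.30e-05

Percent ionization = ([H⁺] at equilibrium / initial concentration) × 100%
Percent ionization = 3.33%

Let x = [H⁺]. Ka = x²/(C - x) ⇒ x² + (6.30e-05)x - (6.30e-05)(0.055) = 0. x = 1.8302e-03. Percent = (1.8302e-03/0.055) × 100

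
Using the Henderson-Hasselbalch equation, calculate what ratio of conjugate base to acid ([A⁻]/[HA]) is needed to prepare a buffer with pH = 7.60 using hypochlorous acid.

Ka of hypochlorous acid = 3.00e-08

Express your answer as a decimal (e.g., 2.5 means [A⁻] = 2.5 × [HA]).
[A⁻]/[HA] = 1.194

pKa = −log(3.00e-08) = 7.5229. pH = pKa + log([A⁻]/[HA]). 7.60 = 7.5229 + log(ratio). log(ratio) = 7.60 − 7.5229 = 0.0771. ratio = 10^(0.0771) = 1.194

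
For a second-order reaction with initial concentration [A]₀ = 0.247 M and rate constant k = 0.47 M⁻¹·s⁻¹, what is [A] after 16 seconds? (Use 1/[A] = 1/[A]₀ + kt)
0.0864 M

1/[A] = 1/[A]₀ + k·t = 1/0.247 + (0.47)·(16) = 4.0486 + 7.5200 = 11.5686
[A] = 1/11.5686 = 0.0864 M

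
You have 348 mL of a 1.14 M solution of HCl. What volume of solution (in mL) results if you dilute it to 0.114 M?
Using M₁V₁ = M₂V₂:
1.14 × 348 = 0.114 × V₂
V₂ = (1.14 × 348) / 0.114 = 3480 mL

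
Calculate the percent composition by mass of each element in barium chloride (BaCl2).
Ba: 65.95%, Cl: 34.05%

Molar mass of BaCl2 = 208.23 g/mol
% Ba = (1 × 137.33) / 208.23 × 100% = 137.33 / 208.23 × 100% = 65.95%
% Cl = (2 × 35.45) / 208.23 × 100% = 70.9 / 208.23 × 100% = 34.05%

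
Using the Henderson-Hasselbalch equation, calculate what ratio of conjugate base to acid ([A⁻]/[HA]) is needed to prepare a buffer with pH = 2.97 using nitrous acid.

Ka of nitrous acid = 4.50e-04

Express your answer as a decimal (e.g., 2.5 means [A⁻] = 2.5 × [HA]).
[A⁻]/[HA] = 0.420

pKa = −log(4.50e-04) = 3.3468. pH = pKa + log([A⁻]/[HA]). 2.97 = 3.3468 + log(ratio). log(ratio) = 2.97 − 3.3468 = -0.3768. ratio = 10^(-0.3768) = 0.420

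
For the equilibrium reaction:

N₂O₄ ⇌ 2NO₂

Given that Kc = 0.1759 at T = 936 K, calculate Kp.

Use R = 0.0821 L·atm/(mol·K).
K_p = 13.5171

Δn = (moles gaseous products) − (moles gaseous reactants) = 1
T = 936 K; RT = 0.0821 × 936 = 76.8456
Kp = Kc·(RT)^Δn = 0.1759 × (76.8456)^1 = 0.1759 × 76.8456 = 13.5171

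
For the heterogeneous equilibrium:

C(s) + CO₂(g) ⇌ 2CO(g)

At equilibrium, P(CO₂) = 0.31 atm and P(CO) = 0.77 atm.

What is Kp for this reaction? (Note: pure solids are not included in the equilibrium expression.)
K_p = 1.913

Solid C is excluded.
Kp = P(CO)²/P(CO₂) = (0.77)²/0.31 = 0.5929/0.31 = 1.913.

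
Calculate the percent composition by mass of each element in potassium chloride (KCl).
K: 52.45%, Cl: 47.55%

Molar mass of KCl = 74.55 g/mol
% K = (1 × 39.1) / 74.55 × 100% = 39.1 / 74.55 × 100% = 52.45%
% Cl = (1 × 35.45) / 74.55 × 100% = 35.45 / 74.55 × 100% = 47.55%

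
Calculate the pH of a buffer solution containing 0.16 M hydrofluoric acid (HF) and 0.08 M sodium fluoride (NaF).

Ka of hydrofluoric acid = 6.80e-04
pH = 2.87

pKa = -log(6.80e-04) = 3.17. pH = pKa + log([A⁻]/[HA]) = 3.17 + log(0.08/0.16)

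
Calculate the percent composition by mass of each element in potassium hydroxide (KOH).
K: 69.68%, O: 28.52%, H: 1.80%

Molar mass of KOH = 56.11 g/mol
% K = (1 × 39.1) / 56.11 × 100% = 39.1 / 56.11 × 100% = 69.68%
% O = (1 × 16.0) / 56.11 × 100% = 16 / 56.11 × 100% = 28.52%
% H = (1 × 1.008) / 56.11 × 100% = 1.008 / 56.11 × 100% = 1.80%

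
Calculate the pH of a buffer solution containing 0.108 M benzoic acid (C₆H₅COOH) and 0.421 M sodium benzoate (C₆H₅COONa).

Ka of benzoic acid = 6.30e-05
pH = 4.79

pKa = -log(6.30e-05) = 4.20. pH = pKa + log([A⁻]/[HA]) = 4.20 + log(0.421/0.108)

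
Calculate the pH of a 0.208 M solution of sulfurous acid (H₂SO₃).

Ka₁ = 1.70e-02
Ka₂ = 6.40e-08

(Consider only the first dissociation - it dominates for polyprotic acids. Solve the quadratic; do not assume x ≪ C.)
pH = 1.29

x² + Ka₁·x − Ka₁·C = 0 with Ka₁ = 1.70e-02, C = 0.208.
x = (−Ka₁ + √(Ka₁² + 4·Ka₁·C))/2 = 5.1569e-02 M, so pH = 1.29.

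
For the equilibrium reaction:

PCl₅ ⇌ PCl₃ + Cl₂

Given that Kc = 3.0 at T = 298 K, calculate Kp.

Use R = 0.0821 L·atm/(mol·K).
K_p = 73.3974

Δn = (moles gaseous products) − (moles gaseous reactants) = 1
T = 298 K; RT = 0.0821 × 298 = 24.4658
Kp = Kc·(RT)^Δn = 3.0 × (24.4658)^1 = 3.0 × 24.4658 = 73.3974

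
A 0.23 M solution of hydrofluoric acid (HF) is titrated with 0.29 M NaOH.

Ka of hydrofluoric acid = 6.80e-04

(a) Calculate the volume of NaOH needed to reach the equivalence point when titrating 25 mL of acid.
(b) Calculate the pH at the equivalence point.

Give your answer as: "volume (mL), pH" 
V = 19.8 mL, pH = 8.14

(a) At equivalence: moles acid = moles base.
moles acid = 0.23 × 0.025 = 0.00575 mol; V_NaOH = 0.00575/0.29 = 0.01983 L = 19.8 mL.
(b) At equivalence, all acid → conjugate base A⁻ at [A⁻] = 0.00575/0.04483 = 0.1283 M.
Kb = Kw/Ka = 1.0e-14/6.80e-04 = 1.471e-11; [OH⁻] = √(Kb·[A⁻]) = 1.373e-06; pOH = 5.86; pH = 14 − pOH = 8.14.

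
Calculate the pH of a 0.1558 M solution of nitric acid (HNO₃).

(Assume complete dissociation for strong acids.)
pH = 0.81

[H⁺] = 0.1558 M for strong acid. pH = -log[H⁺] = -log(0.1558)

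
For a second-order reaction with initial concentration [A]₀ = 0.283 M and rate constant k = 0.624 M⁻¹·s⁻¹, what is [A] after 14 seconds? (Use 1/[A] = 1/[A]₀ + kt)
0.0815 M

1/[A] = 1/[A]₀ + k·t = 1/0.283 + (0.624)·(14) = 3.5336 + 8.7360 = 12.2696
[A] = 1/12.2696 = 0.0815 M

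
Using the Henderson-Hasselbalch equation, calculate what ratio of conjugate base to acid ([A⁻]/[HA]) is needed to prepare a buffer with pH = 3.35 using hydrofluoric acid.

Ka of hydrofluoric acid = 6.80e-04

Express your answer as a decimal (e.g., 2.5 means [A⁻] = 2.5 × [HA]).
[A⁻]/[HA] = 1.522

pKa = −log(6.80e-04) = 3.1675. pH = pKa + log([A⁻]/[HA]). 3.35 = 3.1675 + log(ratio). log(ratio) = 3.35 − 3.1675 = 0.1825. ratio = 10^(0.1825) = 1.522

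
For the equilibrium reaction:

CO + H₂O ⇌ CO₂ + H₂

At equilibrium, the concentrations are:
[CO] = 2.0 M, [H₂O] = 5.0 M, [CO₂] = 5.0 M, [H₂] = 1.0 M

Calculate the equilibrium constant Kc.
K_c = 0.5000

Kc = ([CO₂] × [H₂]) / ([CO] × [H₂O])
   = ((5.0)·(1.0)) / ((2.0)·(5.0))
   = 5 / 10 = 0.5000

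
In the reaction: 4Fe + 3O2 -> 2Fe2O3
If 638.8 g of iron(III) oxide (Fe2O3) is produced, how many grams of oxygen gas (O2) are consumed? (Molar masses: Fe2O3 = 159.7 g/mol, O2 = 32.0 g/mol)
Moles of Fe2O3 = 638.8 g ÷ 159.7 g/mol = 4 mol
Mole ratio: 3 mol O2 / 2 mol Fe2O3
Moles of O2 = 4 × (3/2) = 6 mol
Mass of O2 = 6 mol × 32.0 g/mol = 192 g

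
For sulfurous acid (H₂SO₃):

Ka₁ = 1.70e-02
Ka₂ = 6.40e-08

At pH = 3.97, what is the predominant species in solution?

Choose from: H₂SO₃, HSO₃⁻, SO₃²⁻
HSO₃⁻

pKa1 = 1.77, pKa2 = 7.19. Each pKa is the crossover between adjacent species; pH = 3.97 lies in the region where HSO₃⁻ predominates.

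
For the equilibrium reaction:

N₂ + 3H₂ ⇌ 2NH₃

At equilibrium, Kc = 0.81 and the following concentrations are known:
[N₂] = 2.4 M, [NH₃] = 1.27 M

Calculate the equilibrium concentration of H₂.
[H₂] = 0.9397 M

Kc = ([NH₃]^2) / ([N₂] × [H₂]^3) = 0.81
[H₂]^3 = (product terms)/(Kc · other reactant terms) = 1.6129 / (0.81 · 2.4) = 0.82968
[H₂] = (0.82968)^(1/3) = 0.9397 M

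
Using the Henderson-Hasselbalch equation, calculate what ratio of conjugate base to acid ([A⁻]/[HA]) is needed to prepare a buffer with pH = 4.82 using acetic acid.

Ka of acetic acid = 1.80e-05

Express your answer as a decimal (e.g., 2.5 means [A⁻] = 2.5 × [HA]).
[A⁻]/[HA] = 1.189

pKa = −log(1.80e-05) = 4.7447. pH = pKa + log([A⁻]/[HA]). 4.82 = 4.7447 + log(ratio). log(ratio) = 4.82 − 4.7447 = 0.0753. ratio = 10^(0.0753) = 1.189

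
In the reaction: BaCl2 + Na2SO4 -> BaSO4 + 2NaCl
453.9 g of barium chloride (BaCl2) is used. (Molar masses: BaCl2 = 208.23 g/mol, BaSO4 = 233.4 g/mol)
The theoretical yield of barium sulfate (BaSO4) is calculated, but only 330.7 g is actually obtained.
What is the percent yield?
Moles of BaCl2 = 453.9 g ÷ 208.23 g/mol = 2.1798 mol
Mole ratio: 1 mol BaSO4 / 1 mol BaCl2
Moles of BaSO4 = 2.1798 × (1/1) = 2.1798 mol
Theoretical yield = 2.1798 mol × 233.4 g/mol = 508.77 g
Actual yield = 330.7 g
Percent yield = (330.7 / 508.77) × 100% = 65.0%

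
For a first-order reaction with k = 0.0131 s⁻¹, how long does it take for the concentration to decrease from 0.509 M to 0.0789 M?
142.31 s

From ln[A] = ln[A]₀ - k·t: t = ln([A]₀/[A])/k = ln(0.509/0.0789)/0.0131 = ln(6.4512)/0.0131 = 1.8643/0.0131 = 142.31 s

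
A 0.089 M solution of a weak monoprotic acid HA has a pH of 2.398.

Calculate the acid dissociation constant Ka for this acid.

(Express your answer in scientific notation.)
K_a = 1.88e-04

[H⁺] = 10^(−pH) = 10^(−2.398) = 3.999e-03 M. For HA ⇌ H⁺ + A⁻, Ka = x²/(C − x) = (3.999e-03)²/(0.089 − 3.999e-03) = 1.88e-04.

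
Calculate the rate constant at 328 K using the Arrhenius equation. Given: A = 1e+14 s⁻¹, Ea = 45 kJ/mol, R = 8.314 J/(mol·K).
6.81e+06 s⁻¹

k = A·exp(-Ea/(R·T)) = 1e+14·exp(-45000/(8.314·328)) = 1e+14·exp(-16.5017) = 1e+14·6.8140e-08 = 6.81e+06 s⁻¹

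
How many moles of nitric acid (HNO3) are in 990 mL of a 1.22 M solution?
Moles = Molarity × Volume (L)
Moles = 1.22 M × 0.99 L = 1.208 mol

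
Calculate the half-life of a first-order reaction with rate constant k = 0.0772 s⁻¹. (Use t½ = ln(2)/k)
8.98 s

t½ = ln(2)/k = 0.6931/0.0772 = 8.98 s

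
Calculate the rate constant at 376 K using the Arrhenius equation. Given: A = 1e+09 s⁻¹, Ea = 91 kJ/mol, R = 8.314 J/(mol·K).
2.28e-04 s⁻¹

k = A·exp(-Ea/(R·T)) = 1e+09·exp(-91000/(8.314·376)) = 1e+09·exp(-29.1101) = 1e+09·2.2785e-13 = 2.28e-04 s⁻¹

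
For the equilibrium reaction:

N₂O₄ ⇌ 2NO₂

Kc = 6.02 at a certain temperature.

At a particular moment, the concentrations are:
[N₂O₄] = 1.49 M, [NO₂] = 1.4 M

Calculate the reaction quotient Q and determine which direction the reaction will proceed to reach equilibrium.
Q = 1.315, Q < K, reaction proceeds forward (toward products)

Q = ([NO₂]^2) / ([N₂O₄])
  = ((1.4)^2) / ((1.49)) = 1.96/1.49 = 1.315
Since Q = 1.315 < Kc = 6.02, the reaction proceeds forward (toward products) to reach equilibrium.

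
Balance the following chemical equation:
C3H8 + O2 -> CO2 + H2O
Balanced equation:
C3H8 + 5O2 -> 3CO2 + 4H2O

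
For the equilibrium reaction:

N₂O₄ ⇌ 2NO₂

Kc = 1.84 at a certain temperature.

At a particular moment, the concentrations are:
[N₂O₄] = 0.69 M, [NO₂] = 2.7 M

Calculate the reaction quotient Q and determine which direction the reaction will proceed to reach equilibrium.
Q = 10.565, Q > K, reaction proceeds reverse (toward reactants)

Q = ([NO₂]^2) / ([N₂O₄])
  = ((2.7)^2) / ((0.69)) = 7.29/0.69 = 10.57
Since Q = 10.57 > Kc = 1.84, the reaction proceeds reverse (toward reactants) to reach equilibrium.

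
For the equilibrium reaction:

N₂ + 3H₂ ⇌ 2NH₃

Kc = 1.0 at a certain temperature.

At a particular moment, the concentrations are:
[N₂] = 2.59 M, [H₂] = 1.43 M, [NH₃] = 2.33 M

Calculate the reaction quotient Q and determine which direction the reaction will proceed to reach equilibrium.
Q = 0.717, Q < K, reaction proceeds forward (toward products)

Q = ([NH₃]^2) / ([N₂] × [H₂]^3)
  = ((2.33)^2) / ((2.59)·(1.43)^3) = 5.4289/7.5737 = 0.7168
Since Q = 0.7168 < Kc = 1.0, the reaction proceeds forward (toward products) to reach equilibrium.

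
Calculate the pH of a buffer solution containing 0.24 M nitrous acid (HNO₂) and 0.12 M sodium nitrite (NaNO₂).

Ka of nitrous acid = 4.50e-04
pH = 3.05

pKa = -log(4.50e-04) = 3.35. pH = pKa + log([A⁻]/[HA]) = 3.35 + log(0.12/0.24)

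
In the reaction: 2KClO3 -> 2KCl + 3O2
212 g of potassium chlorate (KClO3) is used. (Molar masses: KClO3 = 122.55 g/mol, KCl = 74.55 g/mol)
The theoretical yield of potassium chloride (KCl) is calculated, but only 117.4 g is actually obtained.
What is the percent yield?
Moles of KClO3 = 212 g ÷ 122.55 g/mol = 1.72991 mol
Mole ratio: 2 mol KCl / 2 mol KClO3
Moles of KCl = 1.72991 × (2/2) = 1.72991 mol
Theoretical yield = 1.72991 mol × 74.55 g/mol = 128.96 g
Actual yield = 117.4 g
Percent yield = (117.4 / 128.96) × 100% = 91.0%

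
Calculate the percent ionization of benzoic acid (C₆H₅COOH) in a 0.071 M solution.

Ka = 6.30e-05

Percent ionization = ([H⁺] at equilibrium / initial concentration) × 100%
Percent ionization = 2.93%

Let x = [H⁺]. Ka = x²/(C - x) ⇒ x² + (6.30e-05)x - (6.30e-05)(0.071) = 0. x = 2.0837e-03. Percent = (2.0837e-03/0.071) × 100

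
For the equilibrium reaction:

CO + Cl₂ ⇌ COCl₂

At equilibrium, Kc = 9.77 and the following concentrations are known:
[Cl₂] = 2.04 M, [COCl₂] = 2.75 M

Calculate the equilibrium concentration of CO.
[CO] = 0.1380 M

Kc = ([COCl₂]) / ([CO] × [Cl₂]) = 9.77
[CO]^1 = (product terms)/(Kc · other reactant terms) = 2.75 / (9.77 · 2.04) = 0.13798
[CO] = 0.1380 M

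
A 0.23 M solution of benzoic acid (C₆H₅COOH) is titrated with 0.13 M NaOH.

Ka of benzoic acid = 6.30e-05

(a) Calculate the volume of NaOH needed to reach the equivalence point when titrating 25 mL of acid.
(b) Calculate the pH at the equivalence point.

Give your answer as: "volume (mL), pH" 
V = 44.2 mL, pH = 8.56

(a) At equivalence: moles acid = moles base.
moles acid = 0.23 × 0.025 = 0.00575 mol; V_NaOH = 0.00575/0.13 = 0.04423 L = 44.2 mL.
(b) At equivalence, all acid → conjugate base A⁻ at [A⁻] = 0.00575/0.06923 = 0.08306 M.
Kb = Kw/Ka = 1.0e-14/6.30e-05 = 1.587e-10; [OH⁻] = √(Kb·[A⁻]) = 3.631e-06; pOH = 5.44; pH = 14 − pOH = 8.56.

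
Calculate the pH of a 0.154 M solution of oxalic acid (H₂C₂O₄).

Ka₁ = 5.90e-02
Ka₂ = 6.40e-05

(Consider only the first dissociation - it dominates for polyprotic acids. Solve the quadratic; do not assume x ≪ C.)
pH = 1.15

x² + Ka₁·x − Ka₁·C = 0 with Ka₁ = 5.90e-02, C = 0.154.
x = (−Ka₁ + √(Ka₁² + 4·Ka₁·C))/2 = 7.0281e-02 M, so pH = 1.15.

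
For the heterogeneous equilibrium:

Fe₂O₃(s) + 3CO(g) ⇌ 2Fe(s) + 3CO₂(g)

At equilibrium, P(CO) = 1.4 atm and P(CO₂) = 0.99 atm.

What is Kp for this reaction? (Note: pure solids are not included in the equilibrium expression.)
K_p = 0.354

Solids (Fe₂O₃, Fe) are excluded.
Kp = P(CO₂)³/P(CO)³ = (0.99)³/(1.4)³ = 0.9703/2.744 = 0.354.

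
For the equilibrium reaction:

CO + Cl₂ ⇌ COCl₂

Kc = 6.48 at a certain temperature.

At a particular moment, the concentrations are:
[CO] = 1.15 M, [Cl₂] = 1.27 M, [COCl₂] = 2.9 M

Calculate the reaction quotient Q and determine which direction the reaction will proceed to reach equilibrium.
Q = 1.986, Q < K, reaction proceeds forward (toward products)

Q = ([COCl₂]) / ([CO] × [Cl₂])
  = ((2.9)) / ((1.15)·(1.27)) = 2.9/1.4605 = 1.986
Since Q = 1.986 < Kc = 6.48, the reaction proceeds forward (toward products) to reach equilibrium.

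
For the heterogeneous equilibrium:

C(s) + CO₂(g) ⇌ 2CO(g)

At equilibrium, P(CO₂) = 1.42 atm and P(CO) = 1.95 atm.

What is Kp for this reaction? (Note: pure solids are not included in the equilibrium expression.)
K_p = 2.678

Solid C is excluded.
Kp = P(CO)²/P(CO₂) = (1.95)²/1.42 = 3.802/1.42 = 2.678.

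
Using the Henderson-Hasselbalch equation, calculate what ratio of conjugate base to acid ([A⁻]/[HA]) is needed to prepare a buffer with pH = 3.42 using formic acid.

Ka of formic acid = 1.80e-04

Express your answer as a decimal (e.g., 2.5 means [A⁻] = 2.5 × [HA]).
[A⁻]/[HA] = 0.473

pKa = −log(1.80e-04) = 3.7447. pH = pKa + log([A⁻]/[HA]). 3.42 = 3.7447 + log(ratio). log(ratio) = 3.42 − 3.7447 = -0.3247. ratio = 10^(-0.3247) = 0.473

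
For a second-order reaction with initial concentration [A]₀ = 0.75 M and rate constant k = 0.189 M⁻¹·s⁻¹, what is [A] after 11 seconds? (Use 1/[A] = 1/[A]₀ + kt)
0.2931 M

1/[A] = 1/[A]₀ + k·t = 1/0.75 + (0.189)·(11) = 1.3333 + 2.0790 = 3.4123
[A] = 1/3.4123 = 0.2931 M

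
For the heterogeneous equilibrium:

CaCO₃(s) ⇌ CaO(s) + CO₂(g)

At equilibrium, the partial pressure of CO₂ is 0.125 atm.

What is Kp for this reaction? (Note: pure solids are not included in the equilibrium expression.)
K_p = 0.125

Solids (CaCO₃, CaO) have activity 1 and are excluded.
Kp = P(CO₂) = 0.125.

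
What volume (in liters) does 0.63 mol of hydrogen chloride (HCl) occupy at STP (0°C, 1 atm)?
At STP, 1 mol of gas occupies 22.4 L
Volume = 0.63 mol × 22.4 L/mol = 14.11 L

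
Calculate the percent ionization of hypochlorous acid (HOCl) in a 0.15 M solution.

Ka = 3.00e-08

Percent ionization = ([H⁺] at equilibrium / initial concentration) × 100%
Percent ionization = 0.0447%

Let x = [H⁺]. Ka = x²/(C - x) ⇒ x² + (3.00e-08)x - (3.00e-08)(0.15) = 0. x = 6.7067e-05. Percent = (6.7067e-05/0.15) × 100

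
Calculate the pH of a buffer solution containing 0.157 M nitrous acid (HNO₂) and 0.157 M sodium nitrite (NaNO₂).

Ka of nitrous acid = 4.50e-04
pH = 3.35

pKa = -log(4.50e-04) = 3.35. pH = pKa + log([A⁻]/[HA]) = 3.35 + log(0.157/0.157)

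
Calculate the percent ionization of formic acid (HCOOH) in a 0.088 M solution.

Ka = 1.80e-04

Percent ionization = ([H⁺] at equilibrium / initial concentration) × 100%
Percent ionization = 4.42%

Let x = [H⁺]. Ka = x²/(C - x) ⇒ x² + (1.80e-04)x - (1.80e-04)(0.088) = 0. x = 3.8910e-03. Percent = (3.8910e-03/0.088) × 100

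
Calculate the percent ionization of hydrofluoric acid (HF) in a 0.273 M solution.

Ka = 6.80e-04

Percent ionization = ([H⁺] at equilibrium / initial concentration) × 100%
Percent ionization = 4.87%

Let x = [H⁺]. Ka = x²/(C - x) ⇒ x² + (6.80e-04)x - (6.80e-04)(0.273) = 0. x = 1.3289e-02. Percent = (1.3289e-02/0.273) × 100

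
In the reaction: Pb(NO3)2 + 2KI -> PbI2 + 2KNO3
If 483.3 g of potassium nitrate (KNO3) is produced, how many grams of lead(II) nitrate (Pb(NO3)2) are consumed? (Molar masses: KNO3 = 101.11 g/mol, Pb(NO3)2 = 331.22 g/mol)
Moles of KNO3 = 483.3 g ÷ 101.11 g/mol = 4.77994 mol
Mole ratio: 1 mol Pb(NO3)2 / 2 mol KNO3
Moles of Pb(NO3)2 = 4.77994 × (1/2) = 2.38997 mol
Mass of Pb(NO3)2 = 2.38997 mol × 331.22 g/mol = 791.6 g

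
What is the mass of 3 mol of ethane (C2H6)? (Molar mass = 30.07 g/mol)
Mass = 3 mol × 30.07 g/mol = 90.21 g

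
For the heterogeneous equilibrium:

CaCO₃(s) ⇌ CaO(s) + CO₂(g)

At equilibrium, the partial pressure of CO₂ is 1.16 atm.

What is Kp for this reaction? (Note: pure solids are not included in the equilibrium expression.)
K_p = 1.16

Solids (CaCO₃, CaO) have activity 1 and are excluded.
Kp = P(CO₂) = 1.16.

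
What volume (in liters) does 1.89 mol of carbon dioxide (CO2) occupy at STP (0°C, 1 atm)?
At STP, 1 mol of gas occupies 22.4 L
Volume = 1.89 mol × 22.4 L/mol = 42.34 L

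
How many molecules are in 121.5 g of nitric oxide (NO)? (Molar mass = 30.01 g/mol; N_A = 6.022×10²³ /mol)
Moles = 121.5 g ÷ 30.01 g/mol = 4.04865 mol
Molecules = 4.04865 mol × 6.022×10²³ /mol = 2.438e+24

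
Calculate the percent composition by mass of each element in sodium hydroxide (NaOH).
Na: 57.48%, O: 40.00%, H: 2.52%

Molar mass of NaOH = 40.0 g/mol
% Na = (1 × 22.99) / 40.0 × 100% = 22.99 / 40.0 × 100% = 57.48%
% O = (1 × 16.0) / 40.0 × 100% = 16 / 40.0 × 100% = 40.00%
% H = (1 × 1.008) / 40.0 × 100% = 1.008 / 40.0 × 100% = 2.52%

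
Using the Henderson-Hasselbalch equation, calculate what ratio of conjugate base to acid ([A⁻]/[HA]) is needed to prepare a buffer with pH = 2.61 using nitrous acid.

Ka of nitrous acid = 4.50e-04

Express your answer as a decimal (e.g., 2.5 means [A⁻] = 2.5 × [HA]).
[A⁻]/[HA] = 0.183

pKa = −log(4.50e-04) = 3.3468. pH = pKa + log([A⁻]/[HA]). 2.61 = 3.3468 + log(ratio). log(ratio) = 2.61 − 3.3468 = -0.7368. ratio = 10^(-0.7368) = 0.183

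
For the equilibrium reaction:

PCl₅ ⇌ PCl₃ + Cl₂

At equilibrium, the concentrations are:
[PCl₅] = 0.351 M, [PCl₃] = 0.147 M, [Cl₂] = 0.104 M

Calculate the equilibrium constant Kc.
K_c = 0.0436

Kc = ([PCl₃] × [Cl₂]) / ([PCl₅])
   = ((0.147)·(0.104)) / ((0.351))
   = 0.015288 / 0.351 = 0.0436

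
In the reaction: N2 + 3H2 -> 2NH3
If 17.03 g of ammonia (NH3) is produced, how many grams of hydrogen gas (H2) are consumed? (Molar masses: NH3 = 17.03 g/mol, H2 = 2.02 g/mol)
Moles of NH3 = 17.03 g ÷ 17.03 g/mol = 1 mol
Mole ratio: 3 mol H2 / 2 mol NH3
Moles of H2 = 1 × (3/2) = 1.5 mol
Mass of H2 = 1.5 mol × 2.02 g/mol = 3.03 g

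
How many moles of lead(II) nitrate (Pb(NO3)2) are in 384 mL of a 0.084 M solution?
Moles = Molarity × Volume (L)
Moles = 0.084 M × 0.384 L = 0.03226 mol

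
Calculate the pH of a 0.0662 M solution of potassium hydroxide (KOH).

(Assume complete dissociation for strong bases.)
pH = 12.82

[OH⁻] = 0.0662 M for strong base. pOH = -log[OH⁻] = 1.18, pH = 14 - pOH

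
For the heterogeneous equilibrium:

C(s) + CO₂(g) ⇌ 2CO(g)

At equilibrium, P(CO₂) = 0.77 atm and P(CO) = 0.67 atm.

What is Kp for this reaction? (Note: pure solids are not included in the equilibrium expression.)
K_p = 0.583

Solid C is excluded.
Kp = P(CO)²/P(CO₂) = (0.67)²/0.77 = 0.4489/0.77 = 0.583.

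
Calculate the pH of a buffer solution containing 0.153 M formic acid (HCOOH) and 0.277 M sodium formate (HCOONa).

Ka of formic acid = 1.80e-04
pH = 4.00

pKa = -log(1.80e-04) = 3.74. pH = pKa + log([A⁻]/[HA]) = 3.74 + log(0.277/0.153)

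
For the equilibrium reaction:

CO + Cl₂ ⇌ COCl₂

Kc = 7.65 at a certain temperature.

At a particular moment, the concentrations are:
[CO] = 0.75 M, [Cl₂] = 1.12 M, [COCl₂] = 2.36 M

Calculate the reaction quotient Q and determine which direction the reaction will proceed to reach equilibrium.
Q = 2.810, Q < K, reaction proceeds forward (toward products)

Q = ([COCl₂]) / ([CO] × [Cl₂])
  = ((2.36)) / ((0.75)·(1.12)) = 2.36/0.84 = 2.81
Since Q = 2.81 < Kc = 7.65, the reaction proceeds forward (toward products) to reach equilibrium.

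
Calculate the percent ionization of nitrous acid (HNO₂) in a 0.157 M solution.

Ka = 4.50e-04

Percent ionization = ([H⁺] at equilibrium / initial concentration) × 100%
Percent ionization = 5.21%

Let x = [H⁺]. Ka = x²/(C - x) ⇒ x² + (4.50e-04)x - (4.50e-04)(0.157) = 0. x = 8.1834e-03. Percent = (8.1834e-03/0.157) × 100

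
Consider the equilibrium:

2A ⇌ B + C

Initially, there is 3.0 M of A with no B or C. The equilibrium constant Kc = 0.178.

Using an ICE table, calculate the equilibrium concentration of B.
[B] = 0.686 M

ICE: [A] = 3.0 − 2x, [B] = [C] = x.
Kc = x²/(3.0 − 2x)² = 0.178 ⇒ √Kc = x/(3.0 − 2x).
x = √0.178·3.0/(1 + 2√0.178) = 0.4219·3.0/1.8438 = 0.68646.
[B] = x = 0.686 M.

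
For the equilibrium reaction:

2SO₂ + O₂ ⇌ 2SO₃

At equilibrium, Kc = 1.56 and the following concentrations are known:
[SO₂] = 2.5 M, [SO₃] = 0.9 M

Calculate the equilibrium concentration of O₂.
[O₂] = 0.0831 M

Kc = ([SO₃]^2) / ([SO₂]^2 × [O₂]) = 1.56
[O₂]^1 = (product terms)/(Kc · other reactant terms) = 0.81 / (1.56 · 6.25) = 0.083077
[O₂] = 0.0831 M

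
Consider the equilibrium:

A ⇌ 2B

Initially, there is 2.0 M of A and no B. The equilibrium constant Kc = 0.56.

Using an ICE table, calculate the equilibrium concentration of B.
[B] = 0.928 M

ICE: [A] = 2.0 − x, [B] = 2x.
Kc = (2x)²/(2.0 − x) = 0.56 ⇒ 4x² + 0.56x − 1.12 = 0.
x = (−0.56 + √(0.56² + 4·4·1.12))/(2·4) = (−0.56 + √18.234)/8 = 0.46376.
[B] = 2x = 0.928 M.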